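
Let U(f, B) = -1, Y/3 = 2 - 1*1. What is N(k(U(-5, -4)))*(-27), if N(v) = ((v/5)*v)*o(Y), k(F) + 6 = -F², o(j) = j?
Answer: -3969/5 ≈ -793.80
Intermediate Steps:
Y = 3 (Y = 3*(2 - 1*1) = 3*(2 - 1) = 3*1 = 3)
k(F) = -6 - F²
N(v) = 3*v²/5 (N(v) = ((v/5)*v)*3 = (v²/5)*3 = 3*v²/5)
N(k(U(-5, -4)))*(-27) = (3*(-6 - 1*(-1)²)²/5)*(-27) = (3*(-6 - 1*1)²/5)*(-27) = (3*(-6 - 1)²/5)*(-27) = ((⅗)*(-7)²)*(-27) = ((⅗)*49)*(-27) = (147/5)*(-27) = -3969/5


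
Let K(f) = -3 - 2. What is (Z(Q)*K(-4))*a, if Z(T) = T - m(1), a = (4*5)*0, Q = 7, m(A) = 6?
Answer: 0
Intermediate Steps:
K(f) = -5
a = 0 (a = 20*0 = 0)
Z(T) = -6 + T (Z(T) = T - 1*6 = T - 6 = -6 + T)
(Z(Q)*K(-4))*a = ((-6 + 7)*(-5))*0 = (1*(-5))*0 = -5*0 = 0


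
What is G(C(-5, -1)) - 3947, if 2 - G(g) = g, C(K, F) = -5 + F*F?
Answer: -3941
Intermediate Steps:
C(K, F) = -5 + F²
G(g) = 2 - g
G(C(-5, -1)) - 3947 = (2 - (-5 + (-1)²)) - 3947 = (2 - (-5 + 1)) - 3947 = (2 - 1*(-4)) - 3947 = (2 + 4) - 3947 = 6 - 3947 = -3941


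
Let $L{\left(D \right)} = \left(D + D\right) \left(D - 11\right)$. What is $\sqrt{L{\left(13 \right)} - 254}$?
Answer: $i \sqrt{202} \approx 14.213 i$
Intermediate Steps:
$L{\left(D \right)} = 2 D \left(-11 + D\right)$
$\sqrt{L{\left(13 \right)} - 254} = \sqrt{2 \cdot 13 \left(-11 + 13\right) - 254} = \sqrt{2 \cdot 13 \cdot 2 - 254} = \sqrt{52 - 254} = \sqrt{-202} = i \sqrt{202}$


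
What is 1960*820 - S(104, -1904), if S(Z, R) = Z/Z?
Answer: 1607199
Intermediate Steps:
S(Z, R) = 1
1960*820 - S(104, -1904) = 1960*820 - 1*1 = 1607200 - 1 = 1607199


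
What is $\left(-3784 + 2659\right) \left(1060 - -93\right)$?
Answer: $-1297125$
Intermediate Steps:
$\left(-3784 + 2659\right) \left(1060 - -93\right) = - 1125 \left(1060 + \left(-1844 + 1937\right)\right) = - 1125 \left(1060 + 93\right) = \left(-1125\right) 1153 = -1297125$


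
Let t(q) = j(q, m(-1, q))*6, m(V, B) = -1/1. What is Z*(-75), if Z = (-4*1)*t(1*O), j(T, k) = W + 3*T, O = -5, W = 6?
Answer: -16200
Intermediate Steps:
m(V, B) = -1 (m(V, B) = -1*1 = -1)
j(T, k) = 6 + 3*T
t(q) = 36 + 18*q (t(q) = (6 + 3*q)*6 = 36 + 18*q)
Z = 216 (Z = (-4*1)*(36 + 18*(1*(-5))) = -4*(36 + 18*(-5)) = -4*(36 - 90) = -4*(-54) = 216)
Z*(-75) = 216*(-75) = -16200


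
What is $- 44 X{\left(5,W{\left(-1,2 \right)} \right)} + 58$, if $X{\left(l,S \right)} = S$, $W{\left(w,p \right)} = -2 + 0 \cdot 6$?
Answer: $146$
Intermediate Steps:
$W{\left(w,p \right)} = -2$ ($W{\left(w,p \right)} = -2 + 0 = -2$)
$- 44 X{\left(5,W{\left(-1,2 \right)} \right)} + 58 = \left(-44\right) \left(-2\right) + 58 = 88 + 58 = 146$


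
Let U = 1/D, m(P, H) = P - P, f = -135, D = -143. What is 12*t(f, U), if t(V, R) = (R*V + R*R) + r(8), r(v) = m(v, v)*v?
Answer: 231672/20449 ≈ 11.329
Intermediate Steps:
m(P, H) = 0
U = -1/143 (U = 1/(-143) = -1/143 ≈ -0.0069930)
r(v) = 0 (r(v) = 0*v = 0)
t(V, R) = R² + R*V (t(V, R) = (R*V + R*R) + 0 = (R*V + R²) + 0 = (R² + R*V) + 0 = R² + R*V)
12*t(f, U) = 12*(-(-1/143 - 135)/143) = 12*(-1/143*(-19306/143)) = 12*(19306/20449) = 231672/20449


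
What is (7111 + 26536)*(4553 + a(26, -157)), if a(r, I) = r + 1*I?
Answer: 148787034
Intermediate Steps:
a(r, I) = I + r (a(r, I) = r + I = I + r)
(7111 + 26536)*(4553 + a(26, -157)) = (7111 + 26536)*(4553 + (-157 + 26)) = 33647*(4553 - 131) = 33647*4422 = 148787034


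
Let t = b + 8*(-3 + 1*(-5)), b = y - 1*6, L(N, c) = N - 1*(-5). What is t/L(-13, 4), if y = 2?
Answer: 17/2 ≈ 8.5000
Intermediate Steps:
L(N, c) = 5 + N (L(N, c) = N + 5 = 5 + N)
b = -4 (b = 2 - 1*6 = 2 - 6 = -4)
t = -68 (t = -4 + 8*(-3 + 1*(-5)) = -4 + 8*(-3 - 5) = -4 + 8*(-8) = -4 - 64 = -68)
t/L(-13, 4) = -68/(5 - 13) = -68/(-8) = -68*(-⅛) = 17/2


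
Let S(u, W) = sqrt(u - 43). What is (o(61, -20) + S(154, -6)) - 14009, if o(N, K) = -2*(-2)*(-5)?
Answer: -14029 + sqrt(111) ≈ -14018.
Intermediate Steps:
S(u, W) = sqrt(-43 + u)
o(N, K) = -20 (o(N, K) = 4*(-5) = -20)
(o(61, -20) + S(154, -6)) - 14009 = (-20 + sqrt(-43 + 154)) - 14009 = (-20 + sqrt(111)) - 14009 = -14029 + sqrt(111)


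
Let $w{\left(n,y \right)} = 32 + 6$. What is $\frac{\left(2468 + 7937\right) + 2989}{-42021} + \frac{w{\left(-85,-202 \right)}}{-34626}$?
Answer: $- \frac{92227}{288351} \approx -0.31984$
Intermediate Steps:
$w{\left(n,y \right)} = 38$
$\frac{\left(2468 + 7937\right) + 2989}{-42021} + \frac{w{\left(-85,-202 \right)}}{-34626} = \frac{\left(2468 + 7937\right) + 2989}{-42021} + \frac{38}{-34626} = \left(10405 + 2989\right) \left(- \frac{1}{42021}\right) + 38 \left(- \frac{1}{34626}\right) = 13394 \left(- \frac{1}{42021}\right) - \frac{19}{17313} = - \frac{13394}{42021} - \frac{19}{17313} = - \frac{92227}{288351}$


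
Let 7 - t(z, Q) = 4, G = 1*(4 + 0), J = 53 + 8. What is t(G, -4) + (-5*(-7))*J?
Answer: 2138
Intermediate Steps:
J = 61
G = 4 (G = 1*4 = 4)
t(z, Q) = 3 (t(z, Q) = 7 - 1*4 = 7 - 4 = 3)
t(G, -4) + (-5*(-7))*J = 3 - 5*(-7)*61 = 3 + 35*61 = 3 + 2135 = 2138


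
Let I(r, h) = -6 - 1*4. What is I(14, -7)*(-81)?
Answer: 810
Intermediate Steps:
I(r, h) = -10 (I(r, h) = -6 - 4 = -10)
I(14, -7)*(-81) = -10*(-81) = 810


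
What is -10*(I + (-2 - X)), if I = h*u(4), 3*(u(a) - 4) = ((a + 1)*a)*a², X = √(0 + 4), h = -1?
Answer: 3440/3 ≈ 1146.7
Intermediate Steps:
X = 2 (X = √4 = 2)
u(a) = 4 + a³*(1 + a)/3 (u(a) = 4 + (((a + 1)*a)*a²)/3 = 4 + (((1 + a)*a)*a²)/3 = 4 + ((a*(1 + a))*a²)/3 = 4 + (a³*(1 + a))/3 = 4 + a³*(1 + a)/3)
I = -332/3 (I = -(4 + (⅓)*4³ + (⅓)*4⁴) = -(4 + (⅓)*64 + (⅓)*256) = -(4 + 64/3 + 256/3) = -1*332/3 = -332/3 ≈ -110.67)
-10*(I + (-2 - X)) = -10*(-332/3 + (-2 - 1*2)) = -10*(-332/3 + (-2 - 2)) = -10*(-332/3 - 4) = -10*(-344/3) = 3440/3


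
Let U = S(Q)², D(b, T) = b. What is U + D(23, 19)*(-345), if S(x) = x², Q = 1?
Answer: -7934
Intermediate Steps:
U = 1 (U = (1²)² = 1² = 1)
U + D(23, 19)*(-345) = 1 + 23*(-345) = 1 - 7935 = -7934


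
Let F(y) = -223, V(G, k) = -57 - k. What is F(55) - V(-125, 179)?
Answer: 13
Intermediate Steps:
F(55) - V(-125, 179) = -223 - (-57 - 1*179) = -223 - (-57 - 179) = -223 - 1*(-236) = -223 + 236 = 13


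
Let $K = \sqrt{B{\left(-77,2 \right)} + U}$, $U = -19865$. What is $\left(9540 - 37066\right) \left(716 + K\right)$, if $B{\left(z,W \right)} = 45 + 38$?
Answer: $-19708616 - 82578 i \sqrt{2198} \approx -1.9709 \cdot 10^{7} - 3.8715 \cdot 10^{6} i$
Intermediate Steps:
$B{\left(z,W \right)} = 83$
$K = 3 i \sqrt{2198}$ ($K = \sqrt{83 - 19865} = \sqrt{-19782} = 3 i \sqrt{2198} \approx 140.65 i$)
$\left(9540 - 37066\right) \left(716 + K\right) = \left(9540 - 37066\right) \left(716 + 3 i \sqrt{2198}\right) = - 27526 \left(716 + 3 i \sqrt{2198}\right) = -19708616 - 82578 i \sqrt{2198}$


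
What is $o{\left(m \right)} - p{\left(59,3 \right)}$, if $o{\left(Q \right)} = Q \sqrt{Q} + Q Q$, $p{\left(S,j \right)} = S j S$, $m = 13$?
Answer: $-10274 + 13 \sqrt{13} \approx -10227.0$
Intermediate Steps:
$p{\left(S,j \right)} = j S^{2}$
$o{\left(Q \right)} = Q^{2} + Q^{\frac{3}{2}}$ ($o{\left(Q \right)} = Q^{\frac{3}{2}} + Q^{2} = Q^{2} + Q^{\frac{3}{2}}$)
$o{\left(m \right)} - p{\left(59,3 \right)} = \left(13^{2} + 13^{\frac{3}{2}}\right) - 3 \cdot 59^{2} = \left(169 + 13 \sqrt{13}\right) - 3 \cdot 3481 = \left(169 + 13 \sqrt{13}\right) - 10443 = -10274 + 13 \sqrt{13}$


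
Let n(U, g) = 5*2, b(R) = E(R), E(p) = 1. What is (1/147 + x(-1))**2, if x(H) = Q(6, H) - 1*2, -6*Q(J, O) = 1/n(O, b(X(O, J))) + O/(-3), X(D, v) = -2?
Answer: 331859089/77792400 ≈ 4.2660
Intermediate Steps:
b(R) = 1
n(U, g) = 10
Q(J, O) = -1/60 + O/18 (Q(J, O) = -(1/10 + O/(-3))/6 = -(1*(1/10) + O*(-1/3))/6 = -(1/10 - O/3)/6 = -1/60 + O/18)
x(H) = -121/60 + H/18 (x(H) = (-1/60 + H/18) - 1*2 = (-1/60 + H/18) - 2 = -121/60 + H/18)
(1/147 + x(-1))**2 = (1/147 + (-121/60 + (1/18)*(-1)))**2 = (1/147 + (-121/60 - 1/18))**2 = (1/147 - 373/180)**2 = (-18217/8820)**2 = 331859089/77792400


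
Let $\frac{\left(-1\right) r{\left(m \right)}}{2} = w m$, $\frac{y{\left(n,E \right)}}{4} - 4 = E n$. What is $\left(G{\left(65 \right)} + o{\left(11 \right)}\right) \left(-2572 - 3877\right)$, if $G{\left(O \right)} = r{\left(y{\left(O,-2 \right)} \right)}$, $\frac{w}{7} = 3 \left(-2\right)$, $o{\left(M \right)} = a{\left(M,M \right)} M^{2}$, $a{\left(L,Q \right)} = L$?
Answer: $264441245$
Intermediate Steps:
$y{\left(n,E \right)} = 16 + 4 E n$
$o{\left(M \right)} = M^{3}$ ($o{\left(M \right)} = M M^{2} = M^{3}$)
$w = -42$ ($w = 7 \cdot 3 \left(-2\right) = 7 \left(-6\right) = -42$)
$r{\left(m \right)} = 84 m$ ($r{\left(m \right)} = - 2 \left(- 42 m\right) = 84 m$)
$G{\left(O \right)} = 1344 - 672 O$ ($G{\left(O \right)} = 84 \left(16 + 4 \left(-2\right) O\right) = 84 \left(16 - 8 O\right) = 1344 - 672 O$)
$\left(G{\left(65 \right)} + o{\left(11 \right)}\right) \left(-2572 - 3877\right) = \left(\left(1344 - 43680\right) + 11^{3}\right) \left(-2572 - 3877\right) = \left(\left(1344 - 43680\right) + 1331\right) \left(-6449\right) = \left(-42336 + 1331\right) \left(-6449\right) = \left(-41005\right) \left(-6449\right) = 264441245$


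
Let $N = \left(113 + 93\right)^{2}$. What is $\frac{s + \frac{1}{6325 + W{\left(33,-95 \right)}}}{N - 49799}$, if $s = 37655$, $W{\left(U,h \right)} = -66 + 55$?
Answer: $- \frac{237753671}{46489982} \approx -5.1141$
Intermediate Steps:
$W{\left(U,h \right)} = -11$
$N = 42436$ ($N = 206^{2} = 42436$)
$\frac{s + \frac{1}{6325 + W{\left(33,-95 \right)}}}{N - 49799} = \frac{37655 + \frac{1}{6325 - 11}}{42436 - 49799} = \frac{37655 + \frac{1}{6314}}{-7363} = \left(37655 + \frac{1}{6314}\right) \left(- \frac{1}{7363}\right) = \frac{237753671}{6314} \left(- \frac{1}{7363}\right) = - \frac{237753671}{46489982}$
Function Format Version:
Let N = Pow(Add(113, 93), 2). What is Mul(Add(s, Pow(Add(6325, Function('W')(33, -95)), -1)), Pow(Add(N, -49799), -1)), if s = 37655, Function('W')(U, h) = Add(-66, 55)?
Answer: Rational(-237753671, 46489982) ≈ -5.1141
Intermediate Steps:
Function('W')(U, h) = -11
N = 42436 (N = Pow(206, 2) = 42436)
Mul(Add(s, Pow(Add(6325, Function('W')(33, -95)), -1)), Pow(Add(N, -49799), -1)) = Mul(Add(37655, Pow(Add(6325, -11), -1)), Pow(Add(42436, -49799), -1)) = Mul(Add(37655, Pow(6314, -1)), Pow(-7363, -1)) = Mul(Add(37655, Rational(1, 6314)), Rational(-1, 7363)) = Mul(Rational(237753671, 6314), Rational(-1, 7363)) = Rational(-237753671, 46489982)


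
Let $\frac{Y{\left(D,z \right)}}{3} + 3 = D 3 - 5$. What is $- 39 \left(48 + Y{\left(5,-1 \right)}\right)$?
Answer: $-2691$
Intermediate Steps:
$Y{\left(D,z \right)} = -24 + 9 D$ ($Y{\left(D,z \right)} = -9 + 3 \left(D 3 - 5\right) = -9 + 3 \left(3 D - 5\right) = -9 + 3 \left(-5 + 3 D\right) = -9 + \left(-15 + 9 D\right) = -24 + 9 D$)
$- 39 \left(48 + Y{\left(5,-1 \right)}\right) = - 39 \left(48 + \left(-24 + 9 \cdot 5\right)\right) = - 39 \left(48 + \left(-24 + 45\right)\right) = - 39 \left(48 + 21\right) = \left(-39\right) 69 = -2691$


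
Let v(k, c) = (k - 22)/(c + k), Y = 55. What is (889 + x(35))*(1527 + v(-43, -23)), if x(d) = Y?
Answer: 47599784/33 ≈ 1.4424e+6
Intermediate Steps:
v(k, c) = (-22 + k)/(c + k)
x(d) = 55
(889 + x(35))*(1527 + v(-43, -23)) = (889 + 55)*(1527 + (-22 - 43)/(-23 - 43)) = 944*(1527 - 65/(-66)) = 944*(1527 - 1/66*(-65)) = 944*(1527 + 65/66) = 944*(100847/66) = 47599784/33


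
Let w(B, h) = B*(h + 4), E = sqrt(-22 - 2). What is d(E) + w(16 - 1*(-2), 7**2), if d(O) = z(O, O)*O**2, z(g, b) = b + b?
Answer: 954 - 96*I*sqrt(6) ≈ 954.0 - 235.15*I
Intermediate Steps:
z(g, b) = 2*b
E = 2*I*sqrt(6) (E = sqrt(-24) = 2*I*sqrt(6) ≈ 4.899*I)
w(B, h) = B*(4 + h)
d(O) = 2*O**3 (d(O) = (2*O)*O**2 = 2*O**3)
d(E) + w(16 - 1*(-2), 7**2) = 2*(2*I*sqrt(6))**3 + (16 - 1*(-2))*(4 + 7**2) = 2*(-48*I*sqrt(6)) + (16 + 2)*(4 + 49) = -96*I*sqrt(6) + 18*53 = -96*I*sqrt(6) + 954 = 954 - 96*I*sqrt(6)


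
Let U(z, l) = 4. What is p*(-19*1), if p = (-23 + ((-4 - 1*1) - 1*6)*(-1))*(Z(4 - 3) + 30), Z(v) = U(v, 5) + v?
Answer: 7980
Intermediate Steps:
Z(v) = 4 + v
p = -420 (p = (-23 + ((-4 - 1*1) - 1*6)*(-1))*((4 + (4 - 3)) + 30) = (-23 + ((-4 - 1) - 6)*(-1))*((4 + 1) + 30) = (-23 + (-5 - 6)*(-1))*(5 + 30) = (-23 - 11*(-1))*35 = (-23 + 11)*35 = -12*35 = -420)
p*(-19*1) = -(-7980) = -420*(-19) = 7980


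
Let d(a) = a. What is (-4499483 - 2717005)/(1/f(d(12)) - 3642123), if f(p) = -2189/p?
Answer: 1755210248/885845251 ≈ 1.9814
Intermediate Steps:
(-4499483 - 2717005)/(1/f(d(12)) - 3642123) = (-4499483 - 2717005)/(1/(-2189/12) - 3642123) = -7216488/(1/(-2189*1/12) - 3642123) = -7216488/(1/(-2189/12) - 3642123) = -7216488/(-12/2189 - 3642123) = -7216488/(-7972607259/2189) = -7216488*(-2189/7972607259) = 1755210248/885845251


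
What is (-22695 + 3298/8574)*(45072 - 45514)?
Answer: 43002982672/4287 ≈ 1.0031e+7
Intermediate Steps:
(-22695 + 3298/8574)*(45072 - 45514) = (-22695 + 3298*(1/8574))*(-442) = (-22695 + 1649/4287)*(-442) = -97291816/4287*(-442) = 43002982672/4287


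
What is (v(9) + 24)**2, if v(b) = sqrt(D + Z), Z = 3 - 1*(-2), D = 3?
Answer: 584 + 96*sqrt(2) ≈ 719.76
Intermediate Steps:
Z = 5 (Z = 3 + 2 = 5)
v(b) = 2*sqrt(2) (v(b) = sqrt(3 + 5) = sqrt(8) = 2*sqrt(2))
(v(9) + 24)**2 = (2*sqrt(2) + 24)**2 = (24 + 2*sqrt(2))**2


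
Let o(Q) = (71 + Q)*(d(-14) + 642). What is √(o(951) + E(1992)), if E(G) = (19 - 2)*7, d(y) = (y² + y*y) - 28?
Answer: √1028251 ≈ 1014.0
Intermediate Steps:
d(y) = -28 + 2*y² (d(y) = (y² + y²) - 28 = 2*y² - 28 = -28 + 2*y²)
o(Q) = 71426 + 1006*Q (o(Q) = (71 + Q)*((-28 + 2*(-14)²) + 642) = (71 + Q)*((-28 + 2*196) + 642) = (71 + Q)*((-28 + 392) + 642) = (71 + Q)*(364 + 642) = (71 + Q)*1006 = 71426 + 1006*Q)
E(G) = 119 (E(G) = 17*7 = 119)
√(o(951) + E(1992)) = √((71426 + 1006*951) + 119) = √((71426 + 956706) + 119) = √(1028132 + 119) = √1028251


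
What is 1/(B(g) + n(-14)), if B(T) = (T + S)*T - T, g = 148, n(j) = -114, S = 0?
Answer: 1/21642 ≈ 4.6206e-5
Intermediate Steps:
B(T) = T² - T (B(T) = (T + 0)*T - T = T*T - T = T² - T)
1/(B(g) + n(-14)) = 1/(148*(-1 + 148) - 114) = 1/(148*147 - 114) = 1/(21756 - 114) = 1/21642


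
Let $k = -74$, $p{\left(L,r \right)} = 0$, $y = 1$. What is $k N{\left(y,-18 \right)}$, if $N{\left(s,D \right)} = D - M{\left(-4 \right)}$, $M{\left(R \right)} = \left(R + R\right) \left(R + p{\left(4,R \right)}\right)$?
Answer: $3700$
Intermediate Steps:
$M{\left(R \right)} = 2 R^{2}$ ($M{\left(R \right)} = \left(R + R\right) \left(R + 0\right) = 2 R R = 2 R^{2}$)
$N{\left(s,D \right)} = -32 + D$ ($N{\left(s,D \right)} = D - 2 \left(-4\right)^{2} = D - 2 \cdot 16 = D - 32 = -32 + D$)
$k N{\left(y,-18 \right)} = - 74 \left(-32 - 18\right) = \left(-74\right) \left(-50\right) = 3700$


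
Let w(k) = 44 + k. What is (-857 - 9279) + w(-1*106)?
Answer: -10198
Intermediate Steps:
(-857 - 9279) + w(-1*106) = (-857 - 9279) + (44 - 1*106) = -10136 + (44 - 106) = -10136 - 62 = -10198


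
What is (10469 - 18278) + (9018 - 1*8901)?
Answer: -7692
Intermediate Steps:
(10469 - 18278) + (9018 - 1*8901) = -7809 + (9018 - 8901) = -7809 + 117 = -7692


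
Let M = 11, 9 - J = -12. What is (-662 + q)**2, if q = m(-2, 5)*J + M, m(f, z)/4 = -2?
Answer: 670761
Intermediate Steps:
J = 21 (J = 9 - 1*(-12) = 9 + 12 = 21)
m(f, z) = -8 (m(f, z) = 4*(-2) = -8)
q = -157 (q = -8*21 + 11 = -168 + 11 = -157)
(-662 + q)**2 = (-662 - 157)**2 = (-819)**2 = 670761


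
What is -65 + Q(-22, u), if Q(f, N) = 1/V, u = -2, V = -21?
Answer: -1366/21 ≈ -65.048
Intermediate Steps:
Q(f, N) = -1/21 (Q(f, N) = 1/(-21) = -1/21)
-65 + Q(-22, u) = -65 - 1/21 = -1366/21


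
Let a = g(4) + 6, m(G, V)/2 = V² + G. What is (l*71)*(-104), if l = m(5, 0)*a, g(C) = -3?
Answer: -221520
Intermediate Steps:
m(G, V) = 2*G + 2*V² (m(G, V) = 2*(V² + G) = 2*(G + V²) = 2*G + 2*V²)
a = 3 (a = -3 + 6 = 3)
l = 30 (l = (2*5 + 2*0²)*3 = (10 + 2*0)*3 = (10 + 0)*3 = 10*3 = 30)
(l*71)*(-104) = (30*71)*(-104) = 2130*(-104) = -221520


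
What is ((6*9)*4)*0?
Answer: 0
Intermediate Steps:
((6*9)*4)*0 = (54*4)*0 = 216*0 = 0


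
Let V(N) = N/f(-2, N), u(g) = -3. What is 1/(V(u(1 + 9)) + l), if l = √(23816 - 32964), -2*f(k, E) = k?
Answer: -3/9157 - 2*I*√2287/9157 ≈ -0.00032762 - 0.010445*I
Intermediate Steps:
f(k, E) = -k/2
V(N) = N (V(N) = N/((-½*(-2))) = N/1 = N*1 = N)
l = 2*I*√2287 (l = √(-9148) = 2*I*√2287 ≈ 95.645*I)
1/(V(u(1 + 9)) + l) = 1/(-3 + 2*I*√2287)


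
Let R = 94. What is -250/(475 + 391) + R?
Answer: 40577/433 ≈ 93.711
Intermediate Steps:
-250/(475 + 391) + R = -250/(475 + 391) + 94 = -250/866 + 94 = -250*1/866 + 94 = -125/433 + 94 = 40577/433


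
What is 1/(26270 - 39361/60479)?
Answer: 60479/1588743969 ≈ 3.8067e-5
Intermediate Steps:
1/(26270 - 39361/60479) = 1/(1588743969/60479) = 60479/1588743969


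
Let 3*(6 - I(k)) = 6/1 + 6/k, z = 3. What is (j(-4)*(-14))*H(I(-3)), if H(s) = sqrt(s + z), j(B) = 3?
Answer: -14*sqrt(69) ≈ -116.29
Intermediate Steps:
I(k) = 4 - 2/k (I(k) = 6 - (6/1 + 6/k)/3 = 6 - (6*1 + 6/k)/3 = 6 - (6 + 6/k)/3 = 6 + (-2 - 2/k) = 4 - 2/k)
H(s) = sqrt(3 + s) (H(s) = sqrt(s + 3) = sqrt(3 + s))
(j(-4)*(-14))*H(I(-3)) = (3*(-14))*sqrt(3 + (4 - 2/(-3))) = -42*sqrt(3 + (4 - 2*(-1/3))) = -42*sqrt(3 + (4 + 2/3)) = -42*sqrt(3 + 14/3) = -14*sqrt(69)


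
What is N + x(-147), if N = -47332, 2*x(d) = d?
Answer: -94811/2 ≈ -47406.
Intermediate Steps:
x(d) = d/2
N + x(-147) = -47332 + (½)*(-147) = -47332 - 147/2 = -94811/2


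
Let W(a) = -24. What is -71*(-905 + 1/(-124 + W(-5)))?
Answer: 9509811/148 ≈ 64256.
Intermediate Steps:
-71*(-905 + 1/(-124 + W(-5))) = -71*(-905 + 1/(-124 - 24)) = -71*(-905 + 1/(-148)) = -71*(-905 - 1/148) = -71*(-133941/148) = 9509811/148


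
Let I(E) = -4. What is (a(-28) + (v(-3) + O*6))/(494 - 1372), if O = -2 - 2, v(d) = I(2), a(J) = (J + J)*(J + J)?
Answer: -1554/439 ≈ -3.5399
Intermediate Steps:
a(J) = 4*J² (a(J) = (2*J)*(2*J) = 4*J²)
v(d) = -4
O = -4
(a(-28) + (v(-3) + O*6))/(494 - 1372) = (4*(-28)² + (-4 - 4*6))/(494 - 1372) = (4*784 + (-4 - 24))/(-878) = (3136 - 28)*(-1/878) = 3108*(-1/878) = -1554/439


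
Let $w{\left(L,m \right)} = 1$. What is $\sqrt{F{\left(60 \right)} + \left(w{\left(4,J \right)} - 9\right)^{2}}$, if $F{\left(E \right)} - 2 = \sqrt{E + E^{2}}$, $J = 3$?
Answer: $\sqrt{66 + 2 \sqrt{915}} \approx 11.247$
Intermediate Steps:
$F{\left(E \right)} = 2 + \sqrt{E + E^{2}}$
$\sqrt{F{\left(60 \right)} + \left(w{\left(4,J \right)} - 9\right)^{2}} = \sqrt{\left(2 + \sqrt{60 \left(1 + 60\right)}\right) + \left(1 - 9\right)^{2}} = \sqrt{\left(2 + \sqrt{60 \cdot 61}\right) + \left(-8\right)^{2}} = \sqrt{\left(2 + \sqrt{3660}\right) + 64} = \sqrt{\left(2 + 2 \sqrt{915}\right) + 64} = \sqrt{66 + 2 \sqrt{915}}$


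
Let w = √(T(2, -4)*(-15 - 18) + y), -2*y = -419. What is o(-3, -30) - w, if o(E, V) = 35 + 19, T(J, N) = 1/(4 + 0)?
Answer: 54 - √805/2 ≈ 39.814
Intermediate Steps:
T(J, N) = ¼ (T(J, N) = 1/4 = ¼)
o(E, V) = 54
y = 419/2 (y = -½*(-419) = 419/2 ≈ 209.50)
w = √805/2 (w = √((-15 - 18)/4 + 419/2) = √((¼)*(-33) + 419/2) = √(-33/4 + 419/2) = √(805/4) = √805/2 ≈ 14.186)
o(-3, -30) - w = 54 - √805/2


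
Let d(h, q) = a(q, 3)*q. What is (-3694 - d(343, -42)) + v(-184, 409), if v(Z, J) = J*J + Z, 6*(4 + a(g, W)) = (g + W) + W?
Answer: 162983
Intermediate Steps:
a(g, W) = -4 + W/3 + g/6 (a(g, W) = -4 + ((g + W) + W)/6 = -4 + ((W + g) + W)/6 = -4 + (g + 2*W)/6 = -4 + (W/3 + g/6) = -4 + W/3 + g/6)
d(h, q) = q*(-3 + q/6) (d(h, q) = (-4 + (1/3)*3 + q/6)*q = (-4 + 1 + q/6)*q = (-3 + q/6)*q = q*(-3 + q/6))
v(Z, J) = Z + J**2 (v(Z, J) = J**2 + Z = Z + J**2)
(-3694 - d(343, -42)) + v(-184, 409) = (-3694 - (-42)*(-18 - 42)/6) + (-184 + 409**2) = (-3694 - (-42)*(-60)/6) + (-184 + 167281) = (-3694 - 1*420) + 167097 = (-3694 - 420) + 167097 = -4114 + 167097 = 162983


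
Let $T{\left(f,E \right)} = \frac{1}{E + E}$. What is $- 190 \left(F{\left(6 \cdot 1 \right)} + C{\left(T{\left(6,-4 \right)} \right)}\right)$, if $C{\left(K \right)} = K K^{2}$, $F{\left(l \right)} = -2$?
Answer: $\frac{97375}{256} \approx 380.37$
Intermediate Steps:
$T{\left(f,E \right)} = \frac{1}{2 E}$
$C{\left(K \right)} = K^{3}$
$- 190 \left(F{\left(6 \cdot 1 \right)} + C{\left(T{\left(6,-4 \right)} \right)}\right) = - 190 \left(-2 + \left(\frac{1}{2 \left(-4\right)}\right)^{3}\right) = - 190 \left(-2 + \left(\frac{1}{2} \left(- \frac{1}{4}\right)\right)^{3}\right) = - 190 \left(-2 + \left(- \frac{1}{8}\right)^{3}\right) = - 190 \left(-2 - \frac{1}{512}\right) = \left(-190\right) \left(- \frac{1025}{512}\right) = \frac{97375}{256}$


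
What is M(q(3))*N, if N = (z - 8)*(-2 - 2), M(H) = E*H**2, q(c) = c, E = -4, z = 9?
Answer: 144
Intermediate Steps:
M(H) = -4*H**2
N = -4 (N = (9 - 8)*(-2 - 2) = 1*(-4) = -4)
M(q(3))*N = -4*3**2*(-4) = -4*9*(-4) = -36*(-4) = 144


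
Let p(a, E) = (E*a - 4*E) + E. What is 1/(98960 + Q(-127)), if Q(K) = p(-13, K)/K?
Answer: 1/98944 ≈ 1.0107e-5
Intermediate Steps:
p(a, E) = -3*E + E*a (p(a, E) = (-4*E + E*a) + E = -3*E + E*a)
Q(K) = -16 (Q(K) = (K*(-3 - 13))/K = (K*(-16))/K = (-16*K)/K = -16)
1/(98960 + Q(-127)) = 1/(98960 - 16) = 1/98944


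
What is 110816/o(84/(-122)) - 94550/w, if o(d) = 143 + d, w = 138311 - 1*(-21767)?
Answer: 540635316989/694818559 ≈ 778.10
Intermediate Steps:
w = 160078 (w = 138311 + 21767 = 160078)
110816/o(84/(-122)) - 94550/w = 110816/(143 + 84/(-122)) - 94550/160078 = 110816/(143 + 84*(-1/122)) - 94550*1/160078 = 110816/(143 - 42/61) - 47275/80039 = 110816/(8681/61) - 47275/80039 = 110816*(61/8681) - 47275/80039 = 6759776/8681 - 47275/80039 = 540635316989/694818559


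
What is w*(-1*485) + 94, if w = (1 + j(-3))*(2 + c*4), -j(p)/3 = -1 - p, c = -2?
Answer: -14456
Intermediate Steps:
j(p) = 3 + 3*p (j(p) = -3*(-1 - p) = 3 + 3*p)
w = 30 (w = (1 + (3 + 3*(-3)))*(2 - 2*4) = (1 + (3 - 9))*(2 - 8) = (1 - 6)*(-6) = -5*(-6) = 30)
w*(-1*485) + 94 = 30*(-1*485) + 94 = 30*(-485) + 94 = -14550 + 94 = -14456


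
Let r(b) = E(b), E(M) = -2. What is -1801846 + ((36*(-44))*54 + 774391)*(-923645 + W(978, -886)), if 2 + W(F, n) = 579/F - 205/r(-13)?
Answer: -103698911413633/163 ≈ -6.3619e+11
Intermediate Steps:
r(b) = -2
W(F, n) = 201/2 + 579/F (W(F, n) = -2 + (579/F - 205/(-2)) = -2 + (579/F - 205*(-½)) = -2 + (579/F + 205/2) = -2 + (205/2 + 579/F) = 201/2 + 579/F)
-1801846 + ((36*(-44))*54 + 774391)*(-923645 + W(978, -886)) = -1801846 + ((36*(-44))*54 + 774391)*(-923645 + (201/2 + 579/978)) = -1801846 + (-1584*54 + 774391)*(-923645 + (201/2 + 579*(1/978))) = -1801846 + (-85536 + 774391)*(-923645 + (201/2 + 193/326)) = -1801846 + 688855*(-923645 + 16478/163) = -1801846 + 688855*(-150537657/163) = -1801846 - 103698617712735/163 = -103698911413633/163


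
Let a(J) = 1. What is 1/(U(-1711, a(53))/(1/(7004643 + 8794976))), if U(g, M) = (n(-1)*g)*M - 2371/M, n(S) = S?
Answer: -1/10427748540 ≈ -9.5898e-11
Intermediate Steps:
U(g, M) = -2371/M - M*g (U(g, M) = (-g)*M - 2371/M = -M*g - 2371/M = -2371/M - M*g)
1/(U(-1711, a(53))/(1/(7004643 + 8794976))) = 1/((-2371/1 - 1*1*(-1711))/(1/(7004643 + 8794976))) = 1/((-2371*1 + 1711)/(1/15799619)) = 1/((-2371 + 1711)/(1/15799619)) = 1/(-660*15799619) = 1/(-10427748540) = -1/10427748540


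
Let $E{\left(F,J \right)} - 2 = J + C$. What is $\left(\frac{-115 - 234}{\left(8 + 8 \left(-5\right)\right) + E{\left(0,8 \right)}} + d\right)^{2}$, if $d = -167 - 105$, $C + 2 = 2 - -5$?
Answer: $\frac{18275625}{289} \approx 63237.0$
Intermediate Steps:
$C = 5$ ($C = -2 + \left(2 - -5\right) = -2 + \left(2 + 5\right) = -2 + 7 = 5$)
$E{\left(F,J \right)} = 7 + J$ ($E{\left(F,J \right)} = 2 + \left(J + 5\right) = 2 + \left(5 + J\right) = 7 + J$)
$d = -272$ ($d = -167 - 105 = -272$)
$\left(\frac{-115 - 234}{\left(8 + 8 \left(-5\right)\right) + E{\left(0,8 \right)}} + d\right)^{2} = \left(\frac{-115 - 234}{\left(8 + 8 \left(-5\right)\right) + \left(7 + 8\right)} - 272\right)^{2} = \left(- \frac{349}{\left(8 - 40\right) + 15} - 272\right)^{2} = \left(- \frac{349}{-32 + 15} - 272\right)^{2} = \left(- \frac{349}{-17} - 272\right)^{2} = \left(\left(-349\right) \left(- \frac{1}{17}\right) - 272\right)^{2} = \left(\frac{349}{17} - 272\right)^{2} = \left(- \frac{4275}{17}\right)^{2} = \frac{18275625}{289}$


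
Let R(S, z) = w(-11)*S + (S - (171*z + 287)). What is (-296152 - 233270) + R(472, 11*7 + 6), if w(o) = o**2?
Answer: -486318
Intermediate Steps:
R(S, z) = -287 - 171*z + 122*S (R(S, z) = (-11)**2*S + (S - (171*z + 287)) = 121*S + (S - (287 + 171*z)) = 121*S + (S + (-287 - 171*z)) = 121*S + (-287 + S - 171*z) = -287 - 171*z + 122*S)
(-296152 - 233270) + R(472, 11*7 + 6) = (-296152 - 233270) + (-287 - 171*(11*7 + 6) + 122*472) = -529422 + (-287 - 171*(77 + 6) + 57584) = -529422 + (-287 - 171*83 + 57584) = -529422 + (-287 - 14193 + 57584) = -529422 + 43104 = -486318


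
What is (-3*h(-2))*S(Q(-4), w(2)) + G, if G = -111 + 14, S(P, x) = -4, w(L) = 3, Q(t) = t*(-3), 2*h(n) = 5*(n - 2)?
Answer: -217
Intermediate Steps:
h(n) = -5 + 5*n/2 (h(n) = (5*(n - 2))/2 = (5*(-2 + n))/2 = (-10 + 5*n)/2 = -5 + 5*n/2)
Q(t) = -3*t
G = -97
(-3*h(-2))*S(Q(-4), w(2)) + G = -3*(-5 + (5/2)*(-2))*(-4) - 97 = -3*(-5 - 5)*(-4) - 97 = -3*(-10)*(-4) - 97 = 30*(-4) - 97 = -120 - 97 = -217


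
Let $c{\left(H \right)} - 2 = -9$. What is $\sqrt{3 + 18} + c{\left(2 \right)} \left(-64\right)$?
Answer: $448 + \sqrt{21} \approx 452.58$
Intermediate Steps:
$c{\left(H \right)} = -7$ ($c{\left(H \right)} = 2 - 9 = -7$)
$\sqrt{3 + 18} + c{\left(2 \right)} \left(-64\right) = \sqrt{3 + 18} - -448 = \sqrt{21} + 448 = 448 + \sqrt{21}$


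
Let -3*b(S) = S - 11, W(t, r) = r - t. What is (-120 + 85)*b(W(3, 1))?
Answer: -455/3 ≈ -151.67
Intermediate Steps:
b(S) = 11/3 - S/3 (b(S) = -(S - 11)/3 = -(-11 + S)/3 = 11/3 - S/3)
(-120 + 85)*b(W(3, 1)) = (-120 + 85)*(11/3 - (1 - 1*3)/3) = -35*(11/3 - (1 - 3)/3) = -35*(11/3 - ⅓*(-2)) = -35*(11/3 + ⅔) = -35*13/3 = -455/3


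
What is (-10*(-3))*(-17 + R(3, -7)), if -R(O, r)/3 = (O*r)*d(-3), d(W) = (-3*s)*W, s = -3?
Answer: -51540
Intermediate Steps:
d(W) = 9*W (d(W) = (-3*(-3))*W = 9*W)
R(O, r) = 81*O*r (R(O, r) = -3*O*r*9*(-3) = -3*O*r*(-27) = -(-81)*O*r = 81*O*r)
(-10*(-3))*(-17 + R(3, -7)) = (-10*(-3))*(-17 + 81*3*(-7)) = 30*(-17 - 1701) = 30*(-1718) = -51540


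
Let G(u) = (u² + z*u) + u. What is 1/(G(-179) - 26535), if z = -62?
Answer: 1/16425 ≈ 6.0883e-5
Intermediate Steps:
G(u) = u² - 61*u (G(u) = (u² - 62*u) + u = u² - 61*u)
1/(G(-179) - 26535) = 1/(-179*(-61 - 179) - 26535) = 1/(-179*(-240) - 26535) = 1/(42960 - 26535) = 1/16425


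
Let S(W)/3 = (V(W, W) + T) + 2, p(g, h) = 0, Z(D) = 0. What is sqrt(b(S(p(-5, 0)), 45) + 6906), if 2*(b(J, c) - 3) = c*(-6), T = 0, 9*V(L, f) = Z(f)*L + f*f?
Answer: sqrt(6774) ≈ 82.304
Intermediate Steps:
V(L, f) = f**2/9 (V(L, f) = (0*L + f*f)/9 = (0 + f**2)/9 = f**2/9)
S(W) = 6 + W**2/3 (S(W) = 3*((W**2/9 + 0) + 2) = 3*(W**2/9 + 2) = 3*(2 + W**2/9) = 6 + W**2/3)
b(J, c) = 3 - 3*c (b(J, c) = 3 + (c*(-6))/2 = 3 + (-6*c)/2 = 3 - 3*c)
sqrt(b(S(p(-5, 0)), 45) + 6906) = sqrt((3 - 3*45) + 6906) = sqrt((3 - 135) + 6906) = sqrt(-132 + 6906) = sqrt(6774)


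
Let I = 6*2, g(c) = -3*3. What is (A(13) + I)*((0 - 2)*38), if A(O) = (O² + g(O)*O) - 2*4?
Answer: -4256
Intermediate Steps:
g(c) = -9
I = 12
A(O) = -8 + O² - 9*O (A(O) = (O² - 9*O) - 2*4 = (O² - 9*O) - 8 = -8 + O² - 9*O)
(A(13) + I)*((0 - 2)*38) = ((-8 + 13² - 9*13) + 12)*((0 - 2)*38) = ((-8 + 169 - 117) + 12)*(-2*38) = (44 + 12)*(-76) = 56*(-76) = -4256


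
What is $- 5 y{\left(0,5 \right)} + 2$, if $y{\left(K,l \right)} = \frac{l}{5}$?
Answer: $-3$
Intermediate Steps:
$y{\left(K,l \right)} = \frac{l}{5}$ ($y{\left(K,l \right)} = l \frac{1}{5} = \frac{l}{5}$)
$- 5 y{\left(0,5 \right)} + 2 = - 5 \cdot \frac{1}{5} \cdot 5 + 2 = \left(-5\right) 1 + 2 = -5 + 2 = -3$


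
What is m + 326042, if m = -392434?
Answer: -66392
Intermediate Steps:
m + 326042 = -392434 + 326042 = -66392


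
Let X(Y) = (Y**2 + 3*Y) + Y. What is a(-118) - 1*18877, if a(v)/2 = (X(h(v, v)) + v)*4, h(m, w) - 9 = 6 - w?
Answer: 125947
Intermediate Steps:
h(m, w) = 15 - w (h(m, w) = 9 + (6 - w) = 15 - w)
X(Y) = Y**2 + 4*Y
a(v) = 8*v + 8*(15 - v)*(19 - v) (a(v) = 2*(((15 - v)*(4 + (15 - v)) + v)*4) = 2*(((15 - v)*(19 - v) + v)*4) = 2*((v + (15 - v)*(19 - v))*4) = 2*(4*v + 4*(15 - v)*(19 - v)) = 8*v + 8*(15 - v)*(19 - v))
a(-118) - 1*18877 = (8*(-118) + 8*(-19 - 118)*(-15 - 118)) - 1*18877 = (-944 + 8*(-137)*(-133)) - 18877 = (-944 + 145768) - 18877 = 144824 - 18877 = 125947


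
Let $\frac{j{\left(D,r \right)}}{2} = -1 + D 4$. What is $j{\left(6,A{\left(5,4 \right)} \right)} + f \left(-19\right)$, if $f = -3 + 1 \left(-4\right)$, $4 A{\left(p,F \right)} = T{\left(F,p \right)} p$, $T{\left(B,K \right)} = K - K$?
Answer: $179$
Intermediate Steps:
$T{\left(B,K \right)} = 0$
$A{\left(p,F \right)} = 0$ ($A{\left(p,F \right)} = \frac{0 p}{4} = \frac{1}{4} \cdot 0 = 0$)
$f = -7$ ($f = -3 - 4 = -7$)
$j{\left(D,r \right)} = -2 + 8 D$ ($j{\left(D,r \right)} = 2 \left(-1 + D 4\right) = 2 \left(-1 + 4 D\right) = -2 + 8 D$)
$j{\left(6,A{\left(5,4 \right)} \right)} + f \left(-19\right) = \left(-2 + 8 \cdot 6\right) - -133 = \left(-2 + 48\right) + 133 = 46 + 133 = 179$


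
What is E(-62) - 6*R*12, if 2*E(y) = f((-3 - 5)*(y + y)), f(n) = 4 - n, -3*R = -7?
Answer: -662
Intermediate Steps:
R = 7/3 (R = -1/3*(-7) = 7/3 ≈ 2.3333)
E(y) = 2 + 8*y (E(y) = (4 - (-3 - 5)*(y + y))/2 = (4 - (-8)*2*y)/2 = (4 - (-16)*y)/2 = (4 + 16*y)/2 = 2 + 8*y)
E(-62) - 6*R*12 = (2 + 8*(-62)) - 6*7/3*12 = (2 - 496) - 14*12 = -494 - 168 = -662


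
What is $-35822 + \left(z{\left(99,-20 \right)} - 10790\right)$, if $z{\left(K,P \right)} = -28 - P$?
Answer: $-46620$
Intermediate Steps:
$-35822 + \left(z{\left(99,-20 \right)} - 10790\right) = -35822 - 10798 = -46620$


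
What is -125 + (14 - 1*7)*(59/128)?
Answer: -15587/128 ≈ -121.77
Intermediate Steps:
-125 + (14 - 1*7)*(59/128) = -125 + (14 - 7)*(59*(1/128)) = -125 + 7*(59/128) = -125 + 413/128 = -15587/128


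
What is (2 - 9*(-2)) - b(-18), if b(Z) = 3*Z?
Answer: 74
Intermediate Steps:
(2 - 9*(-2)) - b(-18) = (2 - 9*(-2)) - 3*(-18) = (2 + 18) - 1*(-54) = 20 + 54 = 74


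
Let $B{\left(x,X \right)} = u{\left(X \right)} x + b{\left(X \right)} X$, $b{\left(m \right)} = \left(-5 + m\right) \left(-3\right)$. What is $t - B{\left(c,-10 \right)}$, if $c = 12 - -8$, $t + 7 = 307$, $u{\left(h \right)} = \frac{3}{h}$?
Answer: $756$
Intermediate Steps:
$t = 300$ ($t = -7 + 307 = 300$)
$c = 20$ ($c = 12 + 8 = 20$)
$b{\left(m \right)} = 15 - 3 m$
$B{\left(x,X \right)} = X \left(15 - 3 X\right) + \frac{3 x}{X}$ ($B{\left(x,X \right)} = \frac{3}{X} x + \left(15 - 3 X\right) X = \frac{3 x}{X} + X \left(15 - 3 X\right) = X \left(15 - 3 X\right) + \frac{3 x}{X}$)
$t - B{\left(c,-10 \right)} = 300 - \frac{3 \left(20 + \left(-10\right)^{2} \left(5 - -10\right)\right)}{-10} = 300 - 3 \left(- \frac{1}{10}\right) \left(20 + 100 \left(5 + 10\right)\right) = 300 - 3 \left(- \frac{1}{10}\right) \left(20 + 100 \cdot 15\right) = 300 - 3 \left(- \frac{1}{10}\right) \left(20 + 1500\right) = 300 - 3 \left(- \frac{1}{10}\right) 1520 = 300 - -456 = 300 + 456 = 756$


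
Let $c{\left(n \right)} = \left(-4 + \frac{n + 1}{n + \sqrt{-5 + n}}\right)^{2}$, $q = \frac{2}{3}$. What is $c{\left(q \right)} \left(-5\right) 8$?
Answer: $\frac{120 \left(- 205 i - 8 \sqrt{39}\right)}{4 \sqrt{39} + 35 i} \approx -546.65 - 218.86 i$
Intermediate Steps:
$q = \frac{2}{3}$ ($q = 2 \cdot \frac{1}{3} = \frac{2}{3} \approx 0.66667$)
$c{\left(n \right)} = \left(-4 + \frac{1 + n}{n + \sqrt{-5 + n}}\right)^{2}$
$c{\left(q \right)} \left(-5\right) 8 = \frac{\left(-1 + 3 \cdot \frac{2}{3} + 4 \sqrt{-5 + \frac{2}{3}}\right)^{2}}{\left(\frac{2}{3} + \sqrt{-5 + \frac{2}{3}}\right)^{2}} \left(-5\right) 8 = \frac{\left(-1 + 2 + 4 \sqrt{- \frac{13}{3}}\right)^{2}}{\left(\frac{2}{3} + \sqrt{- \frac{13}{3}}\right)^{2}} \left(-5\right) 8 = \frac{\left(-1 + 2 + 4 \frac{i \sqrt{39}}{3}\right)^{2}}{\left(\frac{2}{3} + \frac{i \sqrt{39}}{3}\right)^{2}} \left(-5\right) 8 = \frac{\left(-1 + 2 + \frac{4 i \sqrt{39}}{3}\right)^{2}}{\left(\frac{2}{3} + \frac{i \sqrt{39}}{3}\right)^{2}} \left(-5\right) 8 = \frac{\left(1 + \frac{4 i \sqrt{39}}{3}\right)^{2}}{\left(\frac{2}{3} + \frac{i \sqrt{39}}{3}\right)^{2}} \left(-5\right) 8 = - \frac{5 \left(1 + \frac{4 i \sqrt{39}}{3}\right)^{2}}{\left(\frac{2}{3} + \frac{i \sqrt{39}}{3}\right)^{2}} \cdot 8 = - \frac{40 \left(1 + \frac{4 i \sqrt{39}}{3}\right)^{2}}{\left(\frac{2}{3} + \frac{i \sqrt{39}}{3}\right)^{2}}$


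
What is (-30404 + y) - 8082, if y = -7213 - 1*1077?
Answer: -46776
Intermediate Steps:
y = -8290 (y = -7213 - 1077 = -8290)
(-30404 + y) - 8082 = (-30404 - 8290) - 8082 = -38694 - 8082 = -46776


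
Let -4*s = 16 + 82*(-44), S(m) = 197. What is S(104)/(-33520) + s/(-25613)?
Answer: -35146721/858547760 ≈ -0.040937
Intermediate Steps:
s = 898 (s = -(16 + 82*(-44))/4 = -(16 - 3608)/4 = -¼*(-3592) = 898)
S(104)/(-33520) + s/(-25613) = 197/(-33520) + 898/(-25613) = 197*(-1/33520) + 898*(-1/25613) = -197/33520 - 898/25613 = -35146721/858547760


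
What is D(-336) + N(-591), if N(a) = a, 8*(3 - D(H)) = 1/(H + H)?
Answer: -3161087/5376 ≈ -588.00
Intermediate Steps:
D(H) = 3 - 1/(16*H) (D(H) = 3 - 1/(8*(H + H)) = 3 - 1/(2*H)/8 = 3 - 1/(16*H))
D(-336) + N(-591) = (3 - 1/16/(-336)) - 591 = (3 - 1/16*(-1/336)) - 591 = (3 + 1/5376) - 591 = 16129/5376 - 591 = -3161087/5376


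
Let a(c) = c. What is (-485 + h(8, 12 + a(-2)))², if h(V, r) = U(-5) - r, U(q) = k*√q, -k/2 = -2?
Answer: 244945 - 3960*I*√5 ≈ 2.4495e+5 - 8854.8*I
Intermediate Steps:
k = 4 (k = -2*(-2) = 4)
U(q) = 4*√q
h(V, r) = -r + 4*I*√5 (h(V, r) = 4*√(-5) - r = 4*(I*√5) - r = 4*I*√5 - r = -r + 4*I*√5)
(-485 + h(8, 12 + a(-2)))² = (-485 + (-(12 - 2) + 4*I*√5))² = (-485 + (-1*10 + 4*I*√5))² = (-485 + (-10 + 4*I*√5))² = (-495 + 4*I*√5)²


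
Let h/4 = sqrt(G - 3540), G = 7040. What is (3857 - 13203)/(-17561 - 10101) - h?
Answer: 4673/13831 - 40*sqrt(35) ≈ -236.31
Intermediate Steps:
h = 40*sqrt(35) (h = 4*sqrt(7040 - 3540) = 4*sqrt(3500) = 4*(10*sqrt(35)) = 40*sqrt(35) ≈ 236.64)
(3857 - 13203)/(-17561 - 10101) - h = (3857 - 13203)/(-17561 - 10101) - 40*sqrt(35) = -9346/(-27662) - 40*sqrt(35) = -9346*(-1/27662) - 40*sqrt(35) = 4673/13831 - 40*sqrt(35)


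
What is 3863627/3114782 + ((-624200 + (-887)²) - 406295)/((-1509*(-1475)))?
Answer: 2613470342731/2310934635350 ≈ 1.1309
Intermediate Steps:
3863627/3114782 + ((-624200 + (-887)²) - 406295)/((-1509*(-1475))) = 3863627*(1/3114782) + ((-624200 + 786769) - 406295)/2225775 = 3863627/3114782 + (162569 - 406295)*(1/2225775) = 3863627/3114782 - 243726*1/2225775 = 3863627/3114782 - 81242/741925 = 2613470342731/2310934635350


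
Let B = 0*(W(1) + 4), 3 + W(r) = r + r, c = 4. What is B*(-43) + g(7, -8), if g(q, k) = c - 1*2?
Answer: 2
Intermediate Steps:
W(r) = -3 + 2*r (W(r) = -3 + (r + r) = -3 + 2*r)
B = 0 (B = 0*((-3 + 2*1) + 4) = 0*((-3 + 2) + 4) = 0*(-1 + 4) = 0*3 = 0)
g(q, k) = 2 (g(q, k) = 4 - 1*2 = 4 - 2 = 2)
B*(-43) + g(7, -8) = 0*(-43) + 2 = 0 + 2 = 2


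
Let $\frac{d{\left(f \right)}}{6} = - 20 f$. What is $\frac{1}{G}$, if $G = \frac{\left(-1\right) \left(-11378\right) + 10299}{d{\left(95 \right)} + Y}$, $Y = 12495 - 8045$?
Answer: $- \frac{6950}{21677} \approx -0.32062$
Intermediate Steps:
$d{\left(f \right)} = - 120 f$ ($d{\left(f \right)} = 6 \left(- 20 f\right) = - 120 f$)
$Y = 4450$
$G = - \frac{21677}{6950}$ ($G = \frac{\left(-1\right) \left(-11378\right) + 10299}{\left(-120\right) 95 + 4450} = \frac{11378 + 10299}{-11400 + 4450} = \frac{21677}{-6950} = 21677 \left(- \frac{1}{6950}\right) = - \frac{21677}{6950} \approx -3.119$)
$\frac{1}{G} = \frac{1}{- \frac{21677}{6950}} = - \frac{6950}{21677}$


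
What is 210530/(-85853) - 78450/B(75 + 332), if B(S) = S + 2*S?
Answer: -2330741660/34942171 ≈ -66.703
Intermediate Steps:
B(S) = 3*S
210530/(-85853) - 78450/B(75 + 332) = 210530/(-85853) - 78450*1/(3*(75 + 332)) = 210530*(-1/85853) - 78450/(3*407) = -210530/85853 - 78450/1221 = -210530/85853 - 78450*1/1221 = -210530/85853 - 26150/407 = -2330741660/34942171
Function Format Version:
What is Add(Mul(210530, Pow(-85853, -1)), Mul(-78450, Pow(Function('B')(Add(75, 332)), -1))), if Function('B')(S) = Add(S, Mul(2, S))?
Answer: Rational(-2330741660, 34942171) ≈ -66.703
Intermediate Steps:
Function('B')(S) = Mul(3, S)
Add(Mul(210530, Pow(-85853, -1)), Mul(-78450, Pow(Function('B')(Add(75, 332)), -1))) = Add(Mul(210530, Pow(-85853, -1)), Mul(-78450, Pow(Mul(3, Add(75, 332)), -1))) = Add(Mul(210530, Rational(-1, 85853)), Mul(-78450, Pow(Mul(3, 407), -1))) = Add(Rational(-210530, 85853), Mul(-78450, Pow(1221, -1))) = Add(Rational(-210530, 85853), Mul(-78450, Rational(1, 1221))) = Add(Rational(-210530, 85853), Rational(-26150, 407)) = Rational(-2330741660, 34942171)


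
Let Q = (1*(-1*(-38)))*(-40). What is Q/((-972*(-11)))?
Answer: -380/2673 ≈ -0.14216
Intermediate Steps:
Q = -1520 (Q = (1*38)*(-40) = 38*(-40) = -1520)
Q/((-972*(-11))) = -1520/((-972*(-11))) = -1520/10692 = -1520*1/10692 = -380/2673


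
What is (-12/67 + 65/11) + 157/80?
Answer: 453549/58960 ≈ 7.6925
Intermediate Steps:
(-12/67 + 65/11) + 157/80 = 4223/737 + 157/80 = 453549/58960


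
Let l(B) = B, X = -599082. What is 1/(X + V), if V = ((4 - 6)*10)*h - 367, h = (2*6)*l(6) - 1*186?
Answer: -1/597169 ≈ -1.6746e-6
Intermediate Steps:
h = -114 (h = (2*6)*6 - 1*186 = 12*6 - 186 = 72 - 186 = -114)
V = 1913 (V = ((4 - 6)*10)*(-114) - 367 = -2*10*(-114) - 367 = -20*(-114) - 367 = 2280 - 367 = 1913)
1/(X + V) = 1/(-599082 + 1913) = 1/(-597169) = -1/597169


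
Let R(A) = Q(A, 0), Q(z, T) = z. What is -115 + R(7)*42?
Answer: 179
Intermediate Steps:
R(A) = A
-115 + R(7)*42 = -115 + 7*42 = -115 + 294 = 179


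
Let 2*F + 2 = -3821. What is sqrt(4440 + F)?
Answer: sqrt(10114)/2 ≈ 50.284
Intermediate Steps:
F = -3823/2 (F = -1 + (1/2)*(-3821) = -1 - 3821/2 = -3823/2 ≈ -1911.5)
sqrt(4440 + F) = sqrt(4440 - 3823/2) = sqrt(5057/2) = sqrt(10114)/2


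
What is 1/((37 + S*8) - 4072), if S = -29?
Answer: -1/4267 ≈ -0.00023436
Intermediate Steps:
1/((37 + S*8) - 4072) = 1/((37 - 29*8) - 4072) = 1/((37 - 232) - 4072) = 1/(-195 - 4072) = 1/(-4267) = -1/4267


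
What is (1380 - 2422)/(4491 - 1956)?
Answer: -1042/2535 ≈ -0.41105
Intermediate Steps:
(1380 - 2422)/(4491 - 1956) = -1042/2535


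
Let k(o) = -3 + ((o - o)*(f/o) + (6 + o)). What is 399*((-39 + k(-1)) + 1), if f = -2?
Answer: -14364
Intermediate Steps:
k(o) = 3 + o (k(o) = -3 + ((o - o)*(-2/o) + (6 + o)) = -3 + (0*(-2/o) + (6 + o)) = -3 + (0 + (6 + o)) = -3 + (6 + o) = 3 + o)
399*((-39 + k(-1)) + 1) = 399*((-39 + (3 - 1)) + 1) = 399*((-39 + 2) + 1) = 399*(-37 + 1) = 399*(-36) = -14364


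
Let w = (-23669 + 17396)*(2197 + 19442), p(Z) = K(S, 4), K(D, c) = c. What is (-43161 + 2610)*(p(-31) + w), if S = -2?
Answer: 5504451255093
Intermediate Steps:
p(Z) = 4
w = -135741447 (w = -6273*21639 = -135741447)
(-43161 + 2610)*(p(-31) + w) = (-43161 + 2610)*(4 - 135741447) = -40551*(-135741443) = 5504451255093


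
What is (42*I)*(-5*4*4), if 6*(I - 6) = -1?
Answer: -19600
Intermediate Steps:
I = 35/6 (I = 6 + (⅙)*(-1) = 6 - ⅙ = 35/6 ≈ 5.8333)
(42*I)*(-5*4*4) = (42*(35/6))*(-5*4*4) = 245*(-20*4) = 245*(-80) = -19600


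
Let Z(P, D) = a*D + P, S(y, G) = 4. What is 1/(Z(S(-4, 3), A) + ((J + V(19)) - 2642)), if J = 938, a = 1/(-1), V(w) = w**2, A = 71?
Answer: -1/1410 ≈ -0.00070922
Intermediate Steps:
a = -1
Z(P, D) = P - D (Z(P, D) = -D + P = P - D)
1/(Z(S(-4, 3), A) + ((J + V(19)) - 2642)) = 1/((4 - 1*71) + ((938 + 19**2) - 2642)) = 1/((4 - 71) + ((938 + 361) - 2642)) = 1/(-67 + (1299 - 2642)) = 1/(-67 - 1343) = 1/(-1410) = -1/1410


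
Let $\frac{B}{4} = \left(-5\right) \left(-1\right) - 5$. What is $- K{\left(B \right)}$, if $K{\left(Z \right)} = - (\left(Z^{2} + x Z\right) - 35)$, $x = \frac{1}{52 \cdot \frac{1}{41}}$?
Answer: $-35$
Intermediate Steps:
$B = 0$ ($B = 4 \left(\left(-5\right) \left(-1\right) - 5\right) = 4 \left(5 - 5\right) = 4 \cdot 0 = 0$)
$x = \frac{41}{52}$ ($x = \frac{1}{52 \cdot \frac{1}{41}} = \frac{1}{\frac{52}{41}} = \frac{41}{52} \approx 0.78846$)
$K{\left(Z \right)} = 35 - Z^{2} - \frac{41 Z}{52}$ ($K{\left(Z \right)} = - (\left(Z^{2} + \frac{41 Z}{52}\right) - 35) = - (-35 + Z^{2} + \frac{41 Z}{52}) = 35 - Z^{2} - \frac{41 Z}{52}$)
$- K{\left(B \right)} = - (35 - 0^{2} - 0) = - (35 - 0 + 0) = - (35 + 0 + 0) = \left(-1\right) 35 = -35$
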